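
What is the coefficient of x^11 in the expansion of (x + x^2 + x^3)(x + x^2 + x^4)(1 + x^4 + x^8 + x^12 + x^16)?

3

(x + x^2 + x^3) has coefficients 0,1,1,1 for degrees 0…3.
(x + x^2 + x^4) has coefficients 0,1,1,0,1,0,0,0,0,0,0,0 for degrees 0…11.
Finally multiplying by (1 + x^4 + x^8 + x^12 + x^16), the product of all factors after the first has coefficients 0,1,1,0,1,1,1,0,1,1,1,0 for degrees 0…11.
[x^11] = 1·1 + 1·1 + 1·1 = 3.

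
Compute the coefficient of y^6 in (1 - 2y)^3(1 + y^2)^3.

(1 - 2y)^3 has coefficients 1,-6,12,-8 for degrees 0…3.
(1 + y^2)^3 has coefficients 1,0,3,0,3,0,1 for degrees 0…6.
[y^6] = 1·1 − 6·0 + 12·3 − 8·0 = 37.

37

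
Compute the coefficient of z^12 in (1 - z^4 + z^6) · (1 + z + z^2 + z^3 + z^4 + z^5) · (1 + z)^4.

(1 - z^4 + z^6) has coefficients 1,0,0,0,-1,0,1 for degrees 0…6.
(1 + z + z^2 + z^3 + z^4 + z^5) has coefficients 1,1,1,1,1,1,0,0,0,0,0,0,0 for degrees 0…12.
Finally multiplying by (1 + z)^4, the product of all factors after the first has coefficients 1,5,11,15,16,16,15,11,5,1,0,0,0 for degrees 0…12.
[z^12] = 1·0 − 1·5 + 1·15 = 10.

10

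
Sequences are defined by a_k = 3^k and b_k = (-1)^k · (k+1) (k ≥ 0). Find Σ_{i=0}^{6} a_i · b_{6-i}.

412

Write out a_i and b_{6-i} for i = 0,…,6 and sum the products.
Σ = 1·7 + 3·(-6) + 9·5 + 27·(-4) + 81·3 + 243·(-2) + 729·1 = 412.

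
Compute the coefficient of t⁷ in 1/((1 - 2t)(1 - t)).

255

Partial fractions give a closed form: a_n = (2)·2^n + (-1)·1^n.
At n = 7: a_7 = 255.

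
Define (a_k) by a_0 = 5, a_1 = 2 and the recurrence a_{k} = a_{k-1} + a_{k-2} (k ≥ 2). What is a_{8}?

The ordinary generating function has denominator 1 - t - t^2.
Iterating the recurrence: a_0,…,a_{8} = 5, 2, 7, 9, 16, 25, 41, 66, 107.

107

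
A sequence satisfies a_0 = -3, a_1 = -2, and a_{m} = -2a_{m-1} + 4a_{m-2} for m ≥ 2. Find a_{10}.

The ordinary generating function has denominator 1 + 2q - 4q^2.
Iterating the recurrence: a_0,…,a_{10} = -3, -2, -8, 8, -48, 128, -448, 1408, -4608, 14848, -48128.

-48128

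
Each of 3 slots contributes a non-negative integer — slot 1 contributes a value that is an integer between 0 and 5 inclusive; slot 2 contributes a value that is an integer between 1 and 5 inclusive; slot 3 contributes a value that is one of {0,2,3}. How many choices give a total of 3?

4

The generating function for the choices is (1 + y + y² + y³ + y⁴ + y⁵)·(y + y² + y³ + y⁴ + y⁵)·(1 + y² + y³); the count is [y³].
(1 + y + y² + y³ + y⁴ + y⁵) has coefficients 1,1,1,1 for degrees 0…3.
(y + y² + y³ + y⁴ + y⁵) has coefficients 0,1,1,1 for degrees 0…3.
Finally multiplying by (1 + y² + y³), the product of all factors after the first has coefficients 0,1,1,2 for degrees 0…3.
[y³] = 1·2 + 1·1 + 1·1 + 1·0 = 4.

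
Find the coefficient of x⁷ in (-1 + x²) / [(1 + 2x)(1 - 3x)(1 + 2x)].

The denominator gives the recurrence a_n = −a_(n−1) + 8a_(n−2) + 12a_(n−3) for n ≥ 3; the numerator fixes a_0 = -1, a_1 = 1, a_2 = -8.
Iterating: -1, 1, -8, 4, -56, -8, -392, -344, so a_7 = -344.

-344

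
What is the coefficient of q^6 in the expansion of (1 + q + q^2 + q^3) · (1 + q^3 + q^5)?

2

(1 + q + q^2 + q^3) has coefficients 1,1,1,1 for degrees 0…3.
(1 + q^3 + q^5) has coefficients 1,0,0,1,0,1,0 for degrees 0…6.
[q^6] = 1·0 + 1·1 + 1·0 + 1·1 = 2.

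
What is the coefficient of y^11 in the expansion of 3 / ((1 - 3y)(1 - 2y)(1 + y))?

1187550

Partial fractions give a closed form: a_n = (27/4)·3^n + (-4)·2^n + (1/4)·(-1)^n.
At n = 11: a_11 = 1187550.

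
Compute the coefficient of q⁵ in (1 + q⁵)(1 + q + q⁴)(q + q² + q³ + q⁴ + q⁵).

3

(1 + q⁵) has coefficients 1,0,0,0,0,1 for degrees 0…5.
(1 + q + q⁴) has coefficients 1,1,0,0,1,0 for degrees 0…5.
Finally multiplying by (q + q² + q³ + q⁴ + q⁵), the product of all factors after the first has coefficients 0,1,2,2,2,3 for degrees 0…5.
[q⁵] = 1·3 + 1·0 = 3.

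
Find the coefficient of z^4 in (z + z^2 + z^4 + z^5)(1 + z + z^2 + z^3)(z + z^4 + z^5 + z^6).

(z + z^2 + z^4 + z^5) has coefficients 0,1,1,0,1 for degrees 0…4.
(1 + z + z^2 + z^3) has coefficients 1,1,1,1,0 for degrees 0…4.
Finally multiplying by (z + z^4 + z^5 + z^6), the product of all factors after the first has coefficients 0,1,1,1,2 for degrees 0…4.
[z^4] = 1·1 + 1·1 + 1·0 = 2.

2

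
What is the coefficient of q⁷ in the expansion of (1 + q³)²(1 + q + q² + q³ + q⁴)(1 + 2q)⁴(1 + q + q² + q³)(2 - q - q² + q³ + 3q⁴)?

1012

(1 + q³)² has coefficients 1,0,0,2,0,0,1 for degrees 0…6.
(1 + q + q² + q³ + q⁴) has coefficients 1,1,1,1,1,0,0,0 for degrees 0…7.
Multiplying by (1 + 2q)⁴ gives running coefficients 1,9,33,65,81,80,72,48 for degrees 0…7.
Multiplying by (1 + q + q² + q³) gives running coefficients 1,10,43,108,188,259,298,281 for degrees 0…7.
Finally multiplying by (2 - q - q² + q³ + 3q⁴), the product of all factors after the first has coefficients 2,19,75,164,238,295,386,517 for degrees 0…7.
[q⁷] = 1·517 + 2·238 + 1·19 = 1012.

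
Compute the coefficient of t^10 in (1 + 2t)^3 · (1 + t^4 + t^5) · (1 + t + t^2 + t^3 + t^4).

46

(1 + 2t)^3 has coefficients 1,6,12,8 for degrees 0…3.
(1 + t^4 + t^5) has coefficients 1,0,0,0,1,1,0,0,0,0,0 for degrees 0…10.
Finally multiplying by (1 + t + t^2 + t^3 + t^4), the product of all factors after the first has coefficients 1,1,1,1,2,2,2,2,2,1,0 for degrees 0…10.
[t^10] = 1·0 + 6·1 + 12·2 + 8·2 = 46.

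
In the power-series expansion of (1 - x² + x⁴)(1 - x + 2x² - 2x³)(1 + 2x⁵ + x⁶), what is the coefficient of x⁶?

(1 - x² + x⁴) has coefficients 1,0,-1,0,1 for degrees 0…4.
(1 - x + 2x² - 2x³) has coefficients 1,-1,2,-2,0,0,0 for degrees 0…6.
Finally multiplying by (1 + 2x⁵ + x⁶), the product of all factors after the first has coefficients 1,-1,2,-2,0,2,-1 for degrees 0…6.
[x⁶] = 1·(-1) − 1·0 + 1·2 = 1.

1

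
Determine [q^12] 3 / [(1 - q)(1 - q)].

39

The denominator gives the recurrence a_n = 2a_(n−1) − a_(n−2) for n ≥ 2; the numerator fixes a_0 = 3, a_1 = 6.
Iterating: 3, 6, 9, 12, 15, 18, 21, 24, 27, 30, 33, 36, 39, so a_12 = 39.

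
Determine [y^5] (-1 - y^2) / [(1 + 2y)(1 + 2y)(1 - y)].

The denominator gives the recurrence a_n = −3a_(n−1) + 4a_(n−3) for n ≥ 3; the numerator fixes a_0 = -1, a_1 = 3, a_2 = -10.
Iterating: -1, 3, -10, 26, -66, 158, so a_5 = 158.

158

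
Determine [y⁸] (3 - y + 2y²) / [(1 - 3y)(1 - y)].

28429

The denominator gives the recurrence a_n = 4a_(n−1) − 3a_(n−2) for n ≥ 3; the numerator fixes a_0 = 3, a_1 = 11, a_2 = 37.
Iterating: 3, 11, 37, 115, 349, 1051, 3157, 9475, 28429, so a_8 = 28429.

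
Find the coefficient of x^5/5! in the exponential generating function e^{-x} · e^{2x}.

The EGF product rule gives c_5 = Σ_{k_1+k_2=5} C(5; k_1,k_2) · ∏ g_i(k_i), where e^{-x} gives (-1)^k; e^{2x} gives (2)^k.
g_1(k) for k = 0…5: 1, -1, 1, -1, 1, -1.
g_2(k) for k = 0…5: 1, 2, 4, 8, 16, 32.
c_5 = Σ_k C(5,k)·g_1(k)·g_2(5−k) = 1·1·32 + 5·(-1)·16 + 10·1·8 + 10·(-1)·4 + 5·1·2 + 1·(-1)·1 = 32 − 80 + 80 − 40 + 10 − 1 = 1.

1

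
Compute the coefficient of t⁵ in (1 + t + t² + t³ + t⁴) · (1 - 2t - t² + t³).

(1 + t + t² + t³ + t⁴) has coefficients 1,1,1,1,1 for degrees 0…4.
(1 - 2t - t² + t³) has coefficients 1,-2,-1,1,0,0 for degrees 0…5.
[t⁵] = 1·0 + 1·0 + 1·1 + 1·(-1) + 1·(-2) = -2.

-2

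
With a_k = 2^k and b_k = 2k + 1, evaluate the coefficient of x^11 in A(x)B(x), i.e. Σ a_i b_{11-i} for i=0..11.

12261

Write out a_i and b_{11-i} for i = 0,…,11 and sum the products.
Σ = 1·23 + 2·21 + 4·19 + 8·17 + 16·15 + 32·13 + 64·11 + 128·9 + 256·7 + 512·5 + 1024·3 + 2048·1 = 12261.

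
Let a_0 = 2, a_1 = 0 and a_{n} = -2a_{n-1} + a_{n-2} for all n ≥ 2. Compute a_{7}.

-140

The ordinary generating function has denominator 1 + 2x - x^2.
Iterating the recurrence: a_0,…,a_{7} = 2, 0, 2, -4, 10, -24, 58, -140.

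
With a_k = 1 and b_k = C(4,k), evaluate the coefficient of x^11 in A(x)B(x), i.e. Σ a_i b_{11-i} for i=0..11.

16

The convolution is the x^11 coefficient of A(x)B(x).
Σ = 1·0 + 1·0 + 1·0 + 1·0 + 1·0 + 1·0 + 1·0 + 1·1 + 1·4 + 1·6 + 1·4 + 1·1 = 16.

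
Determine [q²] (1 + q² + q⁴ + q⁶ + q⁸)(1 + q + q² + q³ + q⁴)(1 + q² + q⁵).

3

(1 + q² + q⁴ + q⁶ + q⁸) has coefficients 1,0,1 for degrees 0…2.
(1 + q + q² + q³ + q⁴) has coefficients 1,1,1 for degrees 0…2.
Finally multiplying by (1 + q² + q⁵), the product of all factors after the first has coefficients 1,1,2 for degrees 0…2.
[q²] = 1·2 + 1·1 = 3.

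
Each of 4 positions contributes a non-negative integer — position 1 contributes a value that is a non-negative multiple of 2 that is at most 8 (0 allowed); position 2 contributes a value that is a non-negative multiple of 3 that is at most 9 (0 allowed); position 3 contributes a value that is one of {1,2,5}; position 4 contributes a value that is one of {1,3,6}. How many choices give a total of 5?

The generating function for the choices is (1 + y^2 + y^4 + y^6 + y^8)·(1 + y^3 + y^6 + y^9)·(y + y^2 + y^5)·(y + y^3 + y^6); the count is [y^5].
(1 + y^2 + y^4 + y^6 + y^8) has coefficients 1,0,1,0,1,0 for degrees 0…5.
(1 + y^3 + y^6 + y^9) has coefficients 1,0,0,1,0,0 for degrees 0…5.
Multiplying by (y + y^2 + y^5) gives running coefficients 0,1,1,0,1,2 for degrees 0…5.
Finally multiplying by (y + y^3 + y^6), the product of all factors after the first has coefficients 0,0,1,1,1,2 for degrees 0…5.
[y^5] = 1·2 + 1·1 + 1·0 = 3.

3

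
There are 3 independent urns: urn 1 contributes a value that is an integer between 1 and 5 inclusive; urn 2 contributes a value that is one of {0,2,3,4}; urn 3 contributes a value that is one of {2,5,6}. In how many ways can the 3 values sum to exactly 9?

8

The generating function for the choices is (x + x² + x³ + x⁴ + x⁵)·(1 + x² + x³ + x⁴)·(x² + x⁵ + x⁶); the count is [x⁹].
(x + x² + x³ + x⁴ + x⁵) has coefficients 0,1,1,1,1,1 for degrees 0…5.
(1 + x² + x³ + x⁴) has coefficients 1,0,1,1,1,0,0,0,0,0 for degrees 0…9.
Finally multiplying by (x² + x⁵ + x⁶), the product of all factors after the first has coefficients 0,0,1,0,1,2,2,1,2,2 for degrees 0…9.
[x⁹] = 1·2 + 1·1 + 1·2 + 1·2 + 1·1 = 8.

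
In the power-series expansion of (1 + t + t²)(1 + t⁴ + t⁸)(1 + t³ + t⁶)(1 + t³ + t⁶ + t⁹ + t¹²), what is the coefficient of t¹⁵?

8

(1 + t + t²) has coefficients 1,1,1 for degrees 0…2.
(1 + t⁴ + t⁸) has coefficients 1,0,0,0,1,0,0,0,1,0,0,0,0,0,0,0 for degrees 0…15.
Multiplying by (1 + t³ + t⁶) gives running coefficients 1,0,0,1,1,0,1,1,1,0,1,1,0,0,1,0 for degrees 0…15.
Finally multiplying by (1 + t³ + t⁶ + t⁹ + t¹²), the product of all factors after the first has coefficients 1,0,0,2,1,0,3,2,1,3,3,2,3,3,3,2 for degrees 0…15.
[t¹⁵] = 1·2 + 1·3 + 1·3 = 8.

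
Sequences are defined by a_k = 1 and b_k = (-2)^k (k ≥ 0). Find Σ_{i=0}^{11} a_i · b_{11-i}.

Write out a_i and b_{11-i} for i = 0,…,11 and sum the products.
Σ = 1·(-2048) + 1·1024 + 1·(-512) + 1·256 + 1·(-128) + 1·64 + 1·(-32) + 1·16 + 1·(-8) + 1·4 + 1·(-2) + 1·1 = -1365.

-1365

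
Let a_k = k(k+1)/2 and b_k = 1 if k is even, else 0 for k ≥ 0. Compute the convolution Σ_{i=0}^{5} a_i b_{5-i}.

22

The convolution is the x^5 coefficient of A(x)B(x).
Σ = 0·0 + 1·1 + 3·0 + 6·1 + 10·0 + 15·1 = 22.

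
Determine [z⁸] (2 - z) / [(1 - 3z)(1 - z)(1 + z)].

Partial fractions give a closed form: a_n = (15/8)·3^n + (-1/4)·1^n + (3/8)·(-1)^n.
At n = 8: a_8 = 12302.

12302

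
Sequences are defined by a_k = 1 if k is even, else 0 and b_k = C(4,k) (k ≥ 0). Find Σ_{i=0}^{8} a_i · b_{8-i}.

8

This is [x^8] in the product of the two ordinary generating functions.
Σ = 1·0 + 0·0 + 1·0 + 0·0 + 1·1 + 0·4 + 1·6 + 0·4 + 1·1 = 8.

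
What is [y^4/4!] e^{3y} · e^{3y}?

The EGF product rule gives c_4 = Σ_{k_1+k_2=4} C(4; k_1,k_2) · ∏ g_i(k_i), where e^{3y} gives (3)^k; e^{3y} gives (3)^k.
g_1(k) for k = 0…4: 1, 3, 9, 27, 81.
g_2(k) for k = 0…4: 1, 3, 9, 27, 81.
c_4 = Σ_k C(4,k)·g_1(k)·g_2(4−k) = 1·1·81 + 4·3·27 + 6·9·9 + 4·27·3 + 1·81·1 = 81 + 324 + 486 + 324 + 81 = 1296.

1296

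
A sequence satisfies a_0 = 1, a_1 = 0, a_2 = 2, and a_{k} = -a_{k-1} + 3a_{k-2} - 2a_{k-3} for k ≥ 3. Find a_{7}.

The ordinary generating function has denominator 1 + y - 3y^2 + 2y^3.
Iterating the recurrence: a_0,…,a_{7} = 1, 0, 2, -4, 10, -26, 64, -162.

-162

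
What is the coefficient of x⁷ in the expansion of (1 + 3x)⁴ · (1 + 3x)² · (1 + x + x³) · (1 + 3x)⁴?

(1 + 3x)⁴ has coefficients 1,12,54,108,81 for degrees 0…4.
(1 + 3x)² has coefficients 1,6,9,0,0,0,0,0 for degrees 0…7.
Multiplying by (1 + x + x³) gives running coefficients 1,7,15,10,6,9,0,0 for degrees 0…7.
Finally multiplying by (1 + 3x)⁴, the product of all factors after the first has coefficients 1,19,153,676,1773,2808,2727,1944 for degrees 0…7.
[x⁷] = 1·1944 + 12·2727 + 54·2808 + 108·1773 + 81·676 = 432540.

432540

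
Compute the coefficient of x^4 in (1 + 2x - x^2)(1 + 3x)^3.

27

(1 + 2x - x^2) has coefficients 1,2,-1 for degrees 0…2.
(1 + 3x)^3 has coefficients 1,9,27,27,0 for degrees 0…4.
[x^4] = 1·0 + 2·27 − 1·27 = 27.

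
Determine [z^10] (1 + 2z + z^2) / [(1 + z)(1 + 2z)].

The denominator gives the recurrence a_n = −3a_(n−1) − 2a_(n−2) for n ≥ 3; the numerator fixes a_0 = 1, a_1 = -1, a_2 = 2.
Iterating: 1, -1, 2, -4, 8, -16, 32, -64, 128, -256, 512, so a_10 = 512.

512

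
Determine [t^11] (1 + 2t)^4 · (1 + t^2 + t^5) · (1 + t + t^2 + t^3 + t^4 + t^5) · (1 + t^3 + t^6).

436

(1 + 2t)^4 has coefficients 1,8,24,32,16 for degrees 0…4.
(1 + t^2 + t^5) has coefficients 1,0,1,0,0,1,0,0,0,0,0,0 for degrees 0…11.
Multiplying by (1 + t + t^2 + t^3 + t^4 + t^5) gives running coefficients 1,1,2,2,2,3,2,2,1,1,1,0 for degrees 0…11.
Finally multiplying by (1 + t^3 + t^6), the product of all factors after the first has coefficients 1,1,2,3,3,5,5,5,6,5,5,4 for degrees 0…11.
[t^11] = 1·4 + 8·5 + 24·5 + 32·6 + 16·5 = 436.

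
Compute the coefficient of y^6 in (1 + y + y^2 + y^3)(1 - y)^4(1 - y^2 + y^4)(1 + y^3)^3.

(1 + y + y^2 + y^3) has coefficients 1,1,1,1 for degrees 0…3.
(1 - y)^4 has coefficients 1,-4,6,-4,1,0,0 for degrees 0…6.
Multiplying by (1 - y^2 + y^4) gives running coefficients 1,-4,5,0,-4,0,5 for degrees 0…6.
Finally multiplying by (1 + y^3)^3, the product of all factors after the first has coefficients 1,-4,5,3,-16,15,8 for degrees 0…6.
[y^6] = 1·8 + 1·15 + 1·(-16) + 1·3 = 10.

10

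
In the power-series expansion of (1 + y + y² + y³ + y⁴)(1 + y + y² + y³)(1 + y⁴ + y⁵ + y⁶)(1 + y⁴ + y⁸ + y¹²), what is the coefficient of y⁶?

11

(1 + y + y² + y³ + y⁴) has coefficients 1,1,1,1,1 for degrees 0…4.
(1 + y + y² + y³) has coefficients 1,1,1,1,0,0,0 for degrees 0…6.
Multiplying by (1 + y⁴ + y⁵ + y⁶) gives running coefficients 1,1,1,1,1,2,3 for degrees 0…6.
Finally multiplying by (1 + y⁴ + y⁸ + y¹²), the product of all factors after the first has coefficients 1,1,1,1,2,3,4 for degrees 0…6.
[y⁶] = 1·4 + 1·3 + 1·2 + 1·1 + 1·1 = 11.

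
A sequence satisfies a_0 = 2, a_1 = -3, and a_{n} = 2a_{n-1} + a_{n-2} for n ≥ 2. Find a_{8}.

-886

The ordinary generating function has denominator 1 - 2t - t^2.
Iterating the recurrence: a_0,…,a_{8} = 2, -3, -4, -11, -26, -63, -152, -367, -886.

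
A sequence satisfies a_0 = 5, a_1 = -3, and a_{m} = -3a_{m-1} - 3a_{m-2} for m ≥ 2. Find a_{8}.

162

The ordinary generating function has denominator 1 + 3q + 3q^2.
Iterating the recurrence: a_0,…,a_{8} = 5, -3, -6, 27, -63, 108, -135, 81, 162.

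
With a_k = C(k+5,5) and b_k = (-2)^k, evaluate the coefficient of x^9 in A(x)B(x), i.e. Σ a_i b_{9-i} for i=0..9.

This is [x^9] in the product of the two ordinary generating functions.
Σ = 1·(-512) + 6·256 + 21·(-128) + 56·64 + 126·(-32) + 252·16 + 462·(-8) + 792·4 + 1287·(-2) + 2002·1 = 820.

820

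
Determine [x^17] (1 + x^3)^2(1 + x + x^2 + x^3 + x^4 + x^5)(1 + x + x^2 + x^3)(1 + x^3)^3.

(1 + x^3)^2 has coefficients 1,0,0,2,0,0,1 for degrees 0…6.
(1 + x + x^2 + x^3 + x^4 + x^5) has coefficients 1,1,1,1,1,1,0,0,0,0,0,0,0,0,0,0,0,0 for degrees 0…17.
Multiplying by (1 + x + x^2 + x^3) gives running coefficients 1,2,3,4,4,4,3,2,1,0,0,0,0,0,0,0,0,0 for degrees 0…17.
Finally multiplying by (1 + x^3)^3, the product of all factors after the first has coefficients 1,2,3,7,10,13,18,20,22,22,20,18,13,10,7,3,2,1 for degrees 0…17.
[x^17] = 1·1 + 2·7 + 1·18 = 33.

33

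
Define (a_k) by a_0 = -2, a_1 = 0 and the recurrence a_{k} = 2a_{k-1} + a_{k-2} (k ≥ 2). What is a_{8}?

The ordinary generating function has denominator 1 - 2q - q^2.
Iterating the recurrence: a_0,…,a_{8} = -2, 0, -2, -4, -10, -24, -58, -140, -338.

-338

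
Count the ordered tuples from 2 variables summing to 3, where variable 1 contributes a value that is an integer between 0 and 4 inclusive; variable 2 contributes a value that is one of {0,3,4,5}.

2

The generating function for the choices is (1 + y + y^2 + y^3 + y^4)·(1 + y^3 + y^4 + y^5); the count is [y^3].
(1 + y + y^2 + y^3 + y^4) has coefficients 1,1,1,1 for degrees 0…3.
(1 + y^3 + y^4 + y^5) has coefficients 1,0,0,1 for degrees 0…3.
[y^3] = 1·1 + 1·0 + 1·0 + 1·1 = 2.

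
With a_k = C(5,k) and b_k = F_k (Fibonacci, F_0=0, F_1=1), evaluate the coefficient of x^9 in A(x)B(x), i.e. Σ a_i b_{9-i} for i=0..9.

This is [x^9] in the product of the two ordinary generating functions.
Σ = 1·34 + 5·21 + 10·13 + 10·8 + 5·5 + 1·3 + 0·2 + 0·1 + 0·1 + 0·0 = 377.

377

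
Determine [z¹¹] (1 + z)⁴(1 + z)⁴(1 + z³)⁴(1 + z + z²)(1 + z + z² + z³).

(1 + z)⁴ has coefficients 1,4,6,4,1 for degrees 0…4.
(1 + z)⁴ has coefficients 1,4,6,4,1,0,0,0,0,0,0,0 for degrees 0…11.
Multiplying by (1 + z³)⁴ gives running coefficients 1,4,6,8,17,24,22,28,36,28,22,24 for degrees 0…11.
Multiplying by (1 + z + z²) gives running coefficients 1,5,11,18,31,49,63,74,86,92,86,74 for degrees 0…11.
Finally multiplying by (1 + z + z² + z³), the product of all factors after the first has coefficients 1,6,17,35,65,109,161,217,272,315,338,338 for degrees 0…11.
[z¹¹] = 1·338 + 4·338 + 6·315 + 4·272 + 1·217 = 4885.

4885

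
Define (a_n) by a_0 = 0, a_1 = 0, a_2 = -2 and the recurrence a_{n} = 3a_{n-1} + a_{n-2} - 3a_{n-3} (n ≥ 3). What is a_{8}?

-1640

The ordinary generating function has denominator 1 - 3t - t^2 + 3t^3.
Iterating the recurrence: a_0,…,a_{8} = 0, 0, -2, -6, -20, -60, -182, -546, -1640.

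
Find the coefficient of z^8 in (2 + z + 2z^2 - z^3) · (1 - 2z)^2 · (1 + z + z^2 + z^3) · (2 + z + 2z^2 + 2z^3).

(2 + z + 2z^2 - z^3) has coefficients 2,1,2,-1 for degrees 0…3.
(1 - 2z)^2 has coefficients 1,-4,4,0,0,0,0,0,0 for degrees 0…8.
Multiplying by (1 + z + z^2 + z^3) gives running coefficients 1,-3,1,1,0,4,0,0,0 for degrees 0…8.
Finally multiplying by (2 + z + 2z^2 + 2z^3), the product of all factors after the first has coefficients 2,-5,1,-1,-3,12,6,8,8 for degrees 0…8.
[z^8] = 2·8 + 1·8 + 2·6 − 1·12 = 24.

24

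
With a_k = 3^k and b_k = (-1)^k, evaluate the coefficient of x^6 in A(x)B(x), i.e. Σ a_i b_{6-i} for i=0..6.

547

The convolution is the x^6 coefficient of A(x)B(x).
Σ = 1·1 + 3·(-1) + 9·1 + 27·(-1) + 81·1 + 243·(-1) + 729·1 = 547.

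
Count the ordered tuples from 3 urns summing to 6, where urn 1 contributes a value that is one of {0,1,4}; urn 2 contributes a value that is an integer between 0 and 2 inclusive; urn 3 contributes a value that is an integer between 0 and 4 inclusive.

6

The generating function for the choices is (1 + y + y^4)·(1 + y + y^2)·(1 + y + y^2 + y^3 + y^4); the count is [y^6].
(1 + y + y^4) has coefficients 1,1,0,0,1 for degrees 0…4.
(1 + y + y^2) has coefficients 1,1,1,0,0,0,0 for degrees 0…6.
Finally multiplying by (1 + y + y^2 + y^3 + y^4), the product of all factors after the first has coefficients 1,2,3,3,3,2,1 for degrees 0…6.
[y^6] = 1·1 + 1·2 + 1·3 = 6.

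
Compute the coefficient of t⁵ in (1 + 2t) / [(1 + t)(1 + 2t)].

-1

The denominator gives the recurrence a_n = −3a_(n−1) − 2a_(n−2) for n ≥ 2; the numerator fixes a_0 = 1, a_1 = -1.
Iterating: 1, -1, 1, -1, 1, -1, so a_5 = -1.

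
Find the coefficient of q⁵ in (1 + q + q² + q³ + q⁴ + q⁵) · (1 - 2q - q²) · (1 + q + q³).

(1 + q + q² + q³ + q⁴ + q⁵) has coefficients 1,1,1,1,1,1 for degrees 0…5.
(1 - 2q - q²) has coefficients 1,-2,-1,0,0,0 for degrees 0…5.
Finally multiplying by (1 + q + q³), the product of all factors after the first has coefficients 1,-1,-3,0,-2,-1 for degrees 0…5.
[q⁵] = 1·(-1) + 1·(-2) + 1·0 + 1·(-3) + 1·(-1) + 1·1 = -6.

-6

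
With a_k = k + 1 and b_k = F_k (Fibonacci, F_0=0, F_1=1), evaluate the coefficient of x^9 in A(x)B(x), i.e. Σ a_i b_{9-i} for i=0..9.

221

Write out a_i and b_{9-i} for i = 0,…,9 and sum the products.
Σ = 1·34 + 2·21 + 3·13 + 4·8 + 5·5 + 6·3 + 7·2 + 8·1 + 9·1 + 10·0 = 221.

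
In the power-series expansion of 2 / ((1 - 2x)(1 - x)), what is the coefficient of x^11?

The denominator gives the recurrence a_n = 3a_(n−1) − 2a_(n−2) for n ≥ 2; the numerator fixes a_0 = 2, a_1 = 6.
Iterating: 2, 6, 14, 30, 62, 126, 254, 510, 1022, 2046, 4094, 8190, so a_11 = 8190.

8190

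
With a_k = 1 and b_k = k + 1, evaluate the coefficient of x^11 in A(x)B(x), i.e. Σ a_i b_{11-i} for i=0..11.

78

The convolution is the x^11 coefficient of A(x)B(x).
Σ = 1·12 + 1·11 + 1·10 + 1·9 + 1·8 + 1·7 + 1·6 + 1·5 + 1·4 + 1·3 + 1·2 + 1·1 = 78.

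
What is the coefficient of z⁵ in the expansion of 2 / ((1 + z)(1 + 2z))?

-126

The denominator gives the recurrence a_n = −3a_(n−1) − 2a_(n−2) for n ≥ 2; the numerator fixes a_0 = 2, a_1 = -6.
Iterating: 2, -6, 14, -30, 62, -126, so a_5 = -126.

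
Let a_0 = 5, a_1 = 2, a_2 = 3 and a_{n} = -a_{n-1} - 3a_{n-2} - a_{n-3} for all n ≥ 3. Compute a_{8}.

The ordinary generating function has denominator 1 + z + 3z^2 + z^3.
Iterating the recurrence: a_0,…,a_{8} = 5, 2, 3, -14, 3, 36, -31, -80, 137.

137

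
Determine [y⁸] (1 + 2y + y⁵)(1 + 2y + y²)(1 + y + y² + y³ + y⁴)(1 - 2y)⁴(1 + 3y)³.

-1364

(1 + 2y + y⁵) has coefficients 1,2,0,0,0,1 for degrees 0…5.
(1 + 2y + y²) has coefficients 1,2,1,0,0,0,0,0,0 for degrees 0…8.
Multiplying by (1 + y + y² + y³ + y⁴) gives running coefficients 1,3,4,4,4,3,1,0,0 for degrees 0…8.
Multiplying by (1 - 2y)⁴ gives running coefficients 1,-5,4,12,-12,-13,9,0,-8 for degrees 0…8.
Finally multiplying by (1 + 3y)³, the product of all factors after the first has coefficients 1,4,-14,-60,69,311,-108,-594,-116 for degrees 0…8.
[y⁸] = 1·(-116) + 2·(-594) + 1·(-60) = -1364.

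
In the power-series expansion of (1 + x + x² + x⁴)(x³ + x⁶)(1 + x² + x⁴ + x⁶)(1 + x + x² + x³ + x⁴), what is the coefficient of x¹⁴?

(1 + x + x² + x⁴) has coefficients 1,1,1,0,1 for degrees 0…4.
(x³ + x⁶) has coefficients 0,0,0,1,0,0,1,0,0,0,0,0,0,0,0 for degrees 0…14.
Multiplying by (1 + x² + x⁴ + x⁶) gives running coefficients 0,0,0,1,0,1,1,1,1,1,1,0,1,0,0 for degrees 0…14.
Finally multiplying by (1 + x + x² + x³ + x⁴), the product of all factors after the first has coefficients 0,0,0,1,1,2,3,4,4,5,5,4,4,3,2 for degrees 0…14.
[x¹⁴] = 1·2 + 1·3 + 1·4 + 1·5 = 14.

14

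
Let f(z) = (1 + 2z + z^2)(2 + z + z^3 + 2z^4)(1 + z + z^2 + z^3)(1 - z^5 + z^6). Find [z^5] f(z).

(1 + 2z + z^2) has coefficients 1,2,1 for degrees 0…2.
(2 + z + z^3 + 2z^4) has coefficients 2,1,0,1,2,0 for degrees 0…5.
Multiplying by (1 + z + z^2 + z^3) gives running coefficients 2,3,3,4,4,3 for degrees 0…5.
Finally multiplying by (1 - z^5 + z^6), the product of all factors after the first has coefficients 2,3,3,4,4,1 for degrees 0…5.
[z^5] = 1·1 + 2·4 + 1·4 = 13.

13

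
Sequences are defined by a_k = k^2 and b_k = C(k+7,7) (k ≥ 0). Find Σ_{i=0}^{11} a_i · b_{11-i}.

This is [x^11] in the product of the two ordinary generating functions.
Σ = 0·31824 + 1·19448 + 4·11440 + 9·6435 + 16·3432 + 25·1716 + 36·792 + 49·330 + 64·120 + 81·36 + 100·8 + 121·1 = 277134.

277134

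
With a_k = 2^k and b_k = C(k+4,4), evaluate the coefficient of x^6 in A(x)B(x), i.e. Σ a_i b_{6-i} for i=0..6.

1486

Write out a_i and b_{6-i} for i = 0,…,6 and sum the products.
Σ = 1·210 + 2·126 + 4·70 + 8·35 + 16·15 + 32·5 + 64·1 = 1486.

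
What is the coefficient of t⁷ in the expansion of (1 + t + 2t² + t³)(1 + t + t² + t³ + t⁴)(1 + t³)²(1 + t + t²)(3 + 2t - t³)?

167

(1 + t + 2t² + t³) has coefficients 1,1,2,1 for degrees 0…3.
(1 + t + t² + t³ + t⁴) has coefficients 1,1,1,1,1,0,0,0 for degrees 0…7.
Multiplying by (1 + t³)² gives running coefficients 1,1,1,3,3,2,3,3 for degrees 0…7.
Multiplying by (1 + t + t²) gives running coefficients 1,2,3,5,7,8,8,8 for degrees 0…7.
Finally multiplying by (3 + 2t - t³), the product of all factors after the first has coefficients 3,8,13,20,29,35,35,33 for degrees 0…7.
[t⁷] = 1·33 + 1·35 + 2·35 + 1·29 = 167.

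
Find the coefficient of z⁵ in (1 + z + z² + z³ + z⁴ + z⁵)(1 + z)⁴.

16

(1 + z + z² + z³ + z⁴ + z⁵) has coefficients 1,1,1,1,1,1 for degrees 0…5.
(1 + z)⁴ has coefficients 1,4,6,4,1,0 for degrees 0…5.
[z⁵] = 1·0 + 1·1 + 1·4 + 1·6 + 1·4 + 1·1 = 16.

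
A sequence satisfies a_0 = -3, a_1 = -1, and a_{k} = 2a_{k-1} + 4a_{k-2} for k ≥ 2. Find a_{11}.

-429056

The ordinary generating function has denominator 1 - 2t - 4t^2.
Iterating the recurrence: a_0,…,a_{11} = -3, -1, -14, -32, -120, -368, -1216, -3904, -12672, -40960, -132608, -429056.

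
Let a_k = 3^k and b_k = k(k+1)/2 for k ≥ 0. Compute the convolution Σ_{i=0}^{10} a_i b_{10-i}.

66394

This is [x^10] in the product of the two ordinary generating functions.
Σ = 1·55 + 3·45 + 9·36 + 27·28 + 81·21 + 243·15 + 729·10 + 2187·6 + 6561·3 + 19683·1 + 59049·0 = 66394.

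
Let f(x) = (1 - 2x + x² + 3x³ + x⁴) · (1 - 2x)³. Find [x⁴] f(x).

(1 - 2x + x² + 3x³ + x⁴) has coefficients 1,-2,1,3,1 for degrees 0…4.
(1 - 2x)³ has coefficients 1,-6,12,-8,0 for degrees 0…4.
[x⁴] = 1·0 − 2·(-8) + 1·12 + 3·(-6) + 1·1 = 11.

11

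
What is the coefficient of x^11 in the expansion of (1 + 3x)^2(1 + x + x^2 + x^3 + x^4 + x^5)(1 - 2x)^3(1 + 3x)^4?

-3105

(1 + 3x)^2 has coefficients 1,6,9 for degrees 0…2.
(1 + x + x^2 + x^3 + x^4 + x^5) has coefficients 1,1,1,1,1,1,0,0,0,0,0,0 for degrees 0…11.
Multiplying by (1 - 2x)^3 gives running coefficients 1,-5,7,-1,-1,-1,-2,4,-8,0,0,0 for degrees 0…11.
Finally multiplying by (1 + 3x)^4, the product of all factors after the first has coefficients 1,7,1,-79,-94,284,391,-263,-257,-177,-162,-540 for degrees 0…11.
[x^11] = 1·(-540) + 6·(-162) + 9·(-177) = -3105.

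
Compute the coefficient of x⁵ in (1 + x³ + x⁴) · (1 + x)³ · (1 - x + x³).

(1 + x³ + x⁴) has coefficients 1,0,0,1,1 for degrees 0…4.
(1 + x)³ has coefficients 1,3,3,1,0,0 for degrees 0…5.
Finally multiplying by (1 - x + x³), the product of all factors after the first has coefficients 1,2,0,-1,2,3 for degrees 0…5.
[x⁵] = 1·3 + 1·0 + 1·2 = 5.

5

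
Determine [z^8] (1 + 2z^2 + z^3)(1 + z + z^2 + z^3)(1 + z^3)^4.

(1 + 2z^2 + z^3) has coefficients 1,0,2,1 for degrees 0…3.
(1 + z + z^2 + z^3) has coefficients 1,1,1,1,0,0,0,0,0 for degrees 0…8.
Finally multiplying by (1 + z^3)^4, the product of all factors after the first has coefficients 1,1,1,5,4,4,10,6,6 for degrees 0…8.
[z^8] = 1·6 + 2·10 + 1·4 = 30.

30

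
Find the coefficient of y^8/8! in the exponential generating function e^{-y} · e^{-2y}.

The EGF product rule gives c_8 = Σ_{k_1+k_2=8} C(8; k_1,k_2) · ∏ g_i(k_i), where e^{-y} gives (-1)^k; e^{-2y} gives (-2)^k.
g_1(k) for k = 0…8: 1, -1, 1, -1, 1, -1, 1, -1, 1.
g_2(k) for k = 0…8: 1, -2, 4, -8, 16, -32, 64, -128, 256.
c_8 = Σ_k C(8,k)·g_1(k)·g_2(8−k) = 1·1·256 + 8·(-1)·(-128) + 28·1·64 + 56·(-1)·(-32) + 70·1·16 + 56·(-1)·(-8) + 28·1·4 + 8·(-1)·(-2) + 1·1·1 = 256 + 1024 + 1792 + 1792 + 1120 + 448 + 112 + 16 + 1 = 6561.

6561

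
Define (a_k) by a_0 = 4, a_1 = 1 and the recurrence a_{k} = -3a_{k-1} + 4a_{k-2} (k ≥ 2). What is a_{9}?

The ordinary generating function has denominator 1 + 3x - 4x^2.
Iterating the recurrence: a_0,…,a_{9} = 4, 1, 13, -35, 157, -611, 2461, -9827, 39325, -157283.

-157283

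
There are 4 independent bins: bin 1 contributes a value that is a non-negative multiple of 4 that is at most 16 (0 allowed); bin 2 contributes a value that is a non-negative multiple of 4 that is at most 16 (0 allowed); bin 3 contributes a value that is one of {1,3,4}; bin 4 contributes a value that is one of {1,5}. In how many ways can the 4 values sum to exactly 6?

The generating function for the choices is (1 + x^4 + x^8 + x^12 + x^16)·(1 + x^4 + x^8 + x^12 + x^16)·(x + x^3 + x^4)·(x + x^5); the count is [x^6].
(1 + x^4 + x^8 + x^12 + x^16) has coefficients 1,0,0,0,1,0,0 for degrees 0…6.
(1 + x^4 + x^8 + x^12 + x^16) has coefficients 1,0,0,0,1,0,0 for degrees 0…6.
Multiplying by (x + x^3 + x^4) gives running coefficients 0,1,0,1,1,1,0 for degrees 0…6.
Finally multiplying by (x + x^5), the product of all factors after the first has coefficients 0,0,1,0,1,1,2 for degrees 0…6.
[x^6] = 1·2 + 1·1 = 3.

3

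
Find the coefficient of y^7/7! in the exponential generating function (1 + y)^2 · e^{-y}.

The EGF product rule gives c_7 = Σ_{k_1+k_2=7} C(7; k_1,k_2) · ∏ g_i(k_i), where (1+y)^2 gives the falling factorial (2)_k; e^{-y} gives (-1)^k.
g_1(k) for k = 0…7: 1, 2, 2, 0, 0, 0, 0, 0.
g_2(k) for k = 0…7: 1, -1, 1, -1, 1, -1, 1, -1.
c_7 = Σ_k C(7,k)·g_1(k)·g_2(7−k) = 1·1·(-1) + 7·2·1 + 21·2·(-1) = −1 + 14 − 42 = -29.

-29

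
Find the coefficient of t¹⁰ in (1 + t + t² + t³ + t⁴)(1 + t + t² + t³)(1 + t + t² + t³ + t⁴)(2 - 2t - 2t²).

-26

(1 + t + t² + t³ + t⁴) has coefficients 1,1,1,1,1 for degrees 0…4.
(1 + t + t² + t³) has coefficients 1,1,1,1,0,0,0,0,0,0,0 for degrees 0…10.
Multiplying by (1 + t + t² + t³ + t⁴) gives running coefficients 1,2,3,4,4,3,2,1,0,0,0 for degrees 0…10.
Finally multiplying by (2 - 2t - 2t²), the product of all factors after the first has coefficients 2,2,0,-2,-6,-10,-10,-8,-6,-2,0 for degrees 0…10.
[t¹⁰] = 1·0 + 1·(-2) + 1·(-6) + 1·(-8) + 1·(-10) = -26.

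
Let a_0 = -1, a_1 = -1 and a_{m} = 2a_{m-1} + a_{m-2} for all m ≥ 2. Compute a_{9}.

-1393

The ordinary generating function has denominator 1 - 2t - t^2.
Iterating the recurrence: a_0,…,a_{9} = -1, -1, -3, -7, -17, -41, -99, -239, -577, -1393.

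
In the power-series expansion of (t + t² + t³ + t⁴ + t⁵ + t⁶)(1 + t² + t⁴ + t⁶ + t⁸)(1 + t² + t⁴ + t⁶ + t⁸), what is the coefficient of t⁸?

(t + t² + t³ + t⁴ + t⁵ + t⁶) has coefficients 0,1,1,1,1,1,1 for degrees 0…6.
(1 + t² + t⁴ + t⁶ + t⁸) has coefficients 1,0,1,0,1,0,1,0,1 for degrees 0…8.
Finally multiplying by (1 + t² + t⁴ + t⁶ + t⁸), the product of all factors after the first has coefficients 1,0,2,0,3,0,4,0,5 for degrees 0…8.
[t⁸] = 1·0 + 1·4 + 1·0 + 1·3 + 1·0 + 1·2 = 9.

9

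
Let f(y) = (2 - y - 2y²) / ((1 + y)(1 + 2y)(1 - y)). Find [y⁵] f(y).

The denominator gives the recurrence a_n = −2a_(n−1) + a_(n−2) + 2a_(n−3) for n ≥ 3; the numerator fixes a_0 = 2, a_1 = -5, a_2 = 10.
Iterating: 2, -5, 10, -21, 42, -85, so a_5 = -85.

-85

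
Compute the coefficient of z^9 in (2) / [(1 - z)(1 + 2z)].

-682

Partial fractions give a closed form: a_n = (2/3)·1^n + (4/3)·(-2)^n.
At n = 9: a_9 = -682.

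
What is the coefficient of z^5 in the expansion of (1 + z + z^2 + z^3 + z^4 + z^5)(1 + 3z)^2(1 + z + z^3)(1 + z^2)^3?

(1 + z + z^2 + z^3 + z^4 + z^5) has coefficients 1,1,1,1,1,1 for degrees 0…5.
(1 + 3z)^2 has coefficients 1,6,9,0,0,0 for degrees 0…5.
Multiplying by (1 + z + z^3) gives running coefficients 1,7,15,10,6,9 for degrees 0…5.
Finally multiplying by (1 + z^2)^3, the product of all factors after the first has coefficients 1,7,18,31,54,60 for degrees 0…5.
[z^5] = 1·60 + 1·54 + 1·31 + 1·18 + 1·7 + 1·1 = 171.

171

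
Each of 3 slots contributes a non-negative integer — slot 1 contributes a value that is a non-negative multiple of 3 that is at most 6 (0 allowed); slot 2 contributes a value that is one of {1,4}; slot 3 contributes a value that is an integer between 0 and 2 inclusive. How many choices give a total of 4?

2

The generating function for the choices is (1 + x³ + x⁶)·(x + x⁴)·(1 + x + x²); the count is [x⁴].
(1 + x³ + x⁶) has coefficients 1,0,0,1,0 for degrees 0…4.
(x + x⁴) has coefficients 0,1,0,0,1 for degrees 0…4.
Finally multiplying by (1 + x + x²), the product of all factors after the first has coefficients 0,1,1,1,1 for degrees 0…4.
[x⁴] = 1·1 + 1·1 = 2.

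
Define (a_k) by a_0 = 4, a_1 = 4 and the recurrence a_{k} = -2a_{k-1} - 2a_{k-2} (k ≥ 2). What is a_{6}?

64

The ordinary generating function has denominator 1 + 2z + 2z^2.
Iterating the recurrence: a_0,…,a_{6} = 4, 4, -16, 24, -16, -16, 64.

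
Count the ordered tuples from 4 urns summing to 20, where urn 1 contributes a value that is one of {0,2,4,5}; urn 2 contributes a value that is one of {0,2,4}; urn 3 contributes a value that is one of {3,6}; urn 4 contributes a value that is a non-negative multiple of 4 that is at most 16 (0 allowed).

6

The generating function for the choices is (1 + t² + t⁴ + t⁵)·(1 + t² + t⁴)·(t³ + t⁶)·(1 + t⁴ + t⁸ + t¹² + t¹⁶); the count is [t²⁰].
(1 + t² + t⁴ + t⁵) has coefficients 1,0,1,0,1,1 for degrees 0…5.
(1 + t² + t⁴) has coefficients 1,0,1,0,1,0,0,0,0,0,0,0,0,0,0,0,0,0,0,0,0 for degrees 0…20.
Multiplying by (t³ + t⁶) gives running coefficients 0,0,0,1,0,1,1,1,1,0,1,0,0,0,0,0,0,0,0,0,0 for degrees 0…20.
Finally multiplying by (1 + t⁴ + t⁸ + t¹² + t¹⁶), the product of all factors after the first has coefficients 0,0,0,1,0,1,1,2,1,1,2,2,1,1,2,2,1,1,2,2,1 for degrees 0…20.
[t²⁰] = 1·1 + 1·2 + 1·1 + 1·2 = 6.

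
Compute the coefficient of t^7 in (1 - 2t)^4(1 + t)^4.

(1 - 2t)^4 has coefficients 1,-8,24,-32,16 for degrees 0…4.
(1 + t)^4 has coefficients 1,4,6,4,1,0,0,0 for degrees 0…7.
[t^7] = 1·0 − 8·0 + 24·0 − 32·1 + 16·4 = 32.

32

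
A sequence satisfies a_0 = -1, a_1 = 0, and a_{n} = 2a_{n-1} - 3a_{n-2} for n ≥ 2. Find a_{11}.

The ordinary generating function has denominator 1 - 2t + 3t^2.
Iterating the recurrence: a_0,…,a_{11} = -1, 0, 3, 6, 3, -12, -33, -30, 39, 168, 219, -66.

-66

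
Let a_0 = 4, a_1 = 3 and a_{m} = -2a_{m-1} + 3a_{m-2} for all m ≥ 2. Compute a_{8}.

1644

The ordinary generating function has denominator 1 + 2y - 3y^2.
Iterating the recurrence: a_0,…,a_{8} = 4, 3, 6, -3, 24, -57, 186, -543, 1644.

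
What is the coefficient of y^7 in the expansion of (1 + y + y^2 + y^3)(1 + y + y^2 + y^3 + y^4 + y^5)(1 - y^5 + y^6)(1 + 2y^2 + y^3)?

11

(1 + y + y^2 + y^3) has coefficients 1,1,1,1 for degrees 0…3.
(1 + y + y^2 + y^3 + y^4 + y^5) has coefficients 1,1,1,1,1,1,0,0 for degrees 0…7.
Multiplying by (1 - y^5 + y^6) gives running coefficients 1,1,1,1,1,0,0,0 for degrees 0…7.
Finally multiplying by (1 + 2y^2 + y^3), the product of all factors after the first has coefficients 1,1,3,4,4,3,3,1 for degrees 0…7.
[y^7] = 1·1 + 1·3 + 1·3 + 1·4 = 11.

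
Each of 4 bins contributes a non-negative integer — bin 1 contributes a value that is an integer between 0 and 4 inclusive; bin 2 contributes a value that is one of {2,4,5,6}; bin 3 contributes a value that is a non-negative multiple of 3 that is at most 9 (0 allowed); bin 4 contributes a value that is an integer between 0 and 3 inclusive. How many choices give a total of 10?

25

The generating function for the choices is (1 + q + q^2 + q^3 + q^4)·(q^2 + q^4 + q^5 + q^6)·(1 + q^3 + q^6 + q^9)·(1 + q + q^2 + q^3); the count is [q^10].
(1 + q + q^2 + q^3 + q^4) has coefficients 1,1,1,1,1 for degrees 0…4.
(q^2 + q^4 + q^5 + q^6) has coefficients 0,0,1,0,1,1,1,0,0,0,0 for degrees 0…10.
Multiplying by (1 + q^3 + q^6 + q^9) gives running coefficients 0,0,1,0,1,2,1,1,2,1,1 for degrees 0…10.
Finally multiplying by (1 + q + q^2 + q^3), the product of all factors after the first has coefficients 0,0,1,1,2,4,4,5,6,5,5 for degrees 0…10.
[q^10] = 1·5 + 1·5 + 1·6 + 1·5 + 1·4 = 25.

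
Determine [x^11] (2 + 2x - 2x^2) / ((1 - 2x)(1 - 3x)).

The denominator gives the recurrence a_n = 5a_(n−1) − 6a_(n−2) for n ≥ 3; the numerator fixes a_0 = 2, a_1 = 12, a_2 = 46.
Iterating: 2, 12, 46, 158, 514, 1622, 5026, 15398, 46834, 141782, 427906, 1288838, so a_11 = 1288838.

1288838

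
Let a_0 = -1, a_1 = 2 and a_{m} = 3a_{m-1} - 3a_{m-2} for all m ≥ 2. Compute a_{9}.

-567

The ordinary generating function has denominator 1 - 3y + 3y^2.
Iterating the recurrence: a_0,…,a_{9} = -1, 2, 9, 21, 36, 45, 27, -54, -243, -567.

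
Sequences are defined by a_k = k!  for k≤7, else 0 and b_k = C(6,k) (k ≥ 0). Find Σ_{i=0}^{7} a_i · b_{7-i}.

11743

The convolution is the t^7 coefficient of A(t)B(t).
Σ = 1·0 + 1·1 + 2·6 + 6·15 + 24·20 + 120·15 + 720·6 + 5040·1 = 11743.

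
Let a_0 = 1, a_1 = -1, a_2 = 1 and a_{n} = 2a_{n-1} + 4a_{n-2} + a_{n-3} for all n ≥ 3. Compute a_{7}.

-1

The ordinary generating function has denominator 1 - 2z - 4z^2 - z^3.
Iterating the recurrence: a_0,…,a_{7} = 1, -1, 1, -1, 1, -1, 1, -1.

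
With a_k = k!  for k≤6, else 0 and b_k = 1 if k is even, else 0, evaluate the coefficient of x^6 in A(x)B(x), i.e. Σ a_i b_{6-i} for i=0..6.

Write out a_i and b_{6-i} for i = 0,…,6 and sum the products.
Σ = 1·1 + 1·0 + 2·1 + 6·0 + 24·1 + 120·0 + 720·1 = 747.

747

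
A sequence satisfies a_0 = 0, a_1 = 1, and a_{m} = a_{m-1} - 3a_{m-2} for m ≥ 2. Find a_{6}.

The ordinary generating function has denominator 1 - y + 3y^2.
Iterating the recurrence: a_0,…,a_{6} = 0, 1, 1, -2, -5, 1, 16.

16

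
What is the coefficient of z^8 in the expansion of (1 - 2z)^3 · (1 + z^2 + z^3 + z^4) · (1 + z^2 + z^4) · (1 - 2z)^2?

199

(1 - 2z)^3 has coefficients 1,-6,12,-8 for degrees 0…3.
(1 + z^2 + z^3 + z^4) has coefficients 1,0,1,1,1,0,0,0,0 for degrees 0…8.
Multiplying by (1 + z^2 + z^4) gives running coefficients 1,0,2,1,3,1,2,1,1 for degrees 0…8.
Finally multiplying by (1 - 2z)^2, the product of all factors after the first has coefficients 1,-4,6,-7,7,-7,10,-3,5 for degrees 0…8.
[z^8] = 1·5 − 6·(-3) + 12·10 − 8·(-7) = 199.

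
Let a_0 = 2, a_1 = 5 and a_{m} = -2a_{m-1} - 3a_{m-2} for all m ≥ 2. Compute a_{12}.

3878

The ordinary generating function has denominator 1 + 2y + 3y^2.
Iterating the recurrence: a_0,…,a_{12} = 2, 5, -16, 17, 14, -79, 116, 5, -358, 701, -328, -1447, 3878.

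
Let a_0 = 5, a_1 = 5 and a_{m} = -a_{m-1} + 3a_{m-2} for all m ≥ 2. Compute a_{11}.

-3970

The ordinary generating function has denominator 1 + z - 3z^2.
Iterating the recurrence: a_0,…,a_{11} = 5, 5, 10, 5, 25, -10, 85, -115, 370, -715, 1825, -3970.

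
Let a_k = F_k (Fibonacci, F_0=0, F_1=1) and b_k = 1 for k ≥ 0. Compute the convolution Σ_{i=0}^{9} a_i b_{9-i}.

88

The convolution is the x^9 coefficient of A(x)B(x).
Σ = 0·1 + 1·1 + 1·1 + 2·1 + 3·1 + 5·1 + 8·1 + 13·1 + 21·1 + 34·1 = 88.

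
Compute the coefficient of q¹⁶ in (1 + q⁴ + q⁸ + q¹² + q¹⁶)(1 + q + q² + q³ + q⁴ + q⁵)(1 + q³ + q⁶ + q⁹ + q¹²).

(1 + q⁴ + q⁸ + q¹² + q¹⁶) has coefficients 1,0,0,0,1,0,0,0,1,0,0,0,1,0,0,0,1 for degrees 0…16.
(1 + q + q² + q³ + q⁴ + q⁵) has coefficients 1,1,1,1,1,1,0,0,0,0,0,0,0,0,0,0,0 for degrees 0…16.
Finally multiplying by (1 + q³ + q⁶ + q⁹ + q¹²), the product of all factors after the first has coefficients 1,1,1,2,2,2,2,2,2,2,2,2,2,2,2,1,1 for degrees 0…16.
[q¹⁶] = 1·1 + 1·2 + 1·2 + 1·2 + 1·1 = 8.

8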